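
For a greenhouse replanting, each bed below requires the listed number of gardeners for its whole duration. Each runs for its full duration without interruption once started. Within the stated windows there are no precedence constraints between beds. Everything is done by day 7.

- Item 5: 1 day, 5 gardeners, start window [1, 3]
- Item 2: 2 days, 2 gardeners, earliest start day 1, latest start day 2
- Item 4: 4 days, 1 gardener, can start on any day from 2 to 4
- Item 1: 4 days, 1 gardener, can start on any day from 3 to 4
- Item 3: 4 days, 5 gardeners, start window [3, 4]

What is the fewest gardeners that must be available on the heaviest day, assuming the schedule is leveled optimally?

7

Schedule Item 5@1, Item 2@1, Item 4@2, Item 1@3, Item 3@3: d1:7  d2:3  d3:7  d4:7  d5:7  d6:6  d7:0 — peak 7.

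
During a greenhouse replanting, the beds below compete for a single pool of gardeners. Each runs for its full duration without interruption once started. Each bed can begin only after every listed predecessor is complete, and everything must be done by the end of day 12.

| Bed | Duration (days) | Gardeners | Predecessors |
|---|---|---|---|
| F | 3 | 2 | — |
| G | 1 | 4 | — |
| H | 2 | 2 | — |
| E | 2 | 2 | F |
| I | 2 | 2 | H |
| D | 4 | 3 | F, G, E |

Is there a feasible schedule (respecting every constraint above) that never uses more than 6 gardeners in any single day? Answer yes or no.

yes

Schedule F@1, G@4, H@1, E@5, I@5, D@7: d1:4  d2:4  d3:2  d4:4  d5:4  d6:4  d7:3  d8:3  d9:3  d10:3  d11:0  d12:0 — peak 4 ≤ 6.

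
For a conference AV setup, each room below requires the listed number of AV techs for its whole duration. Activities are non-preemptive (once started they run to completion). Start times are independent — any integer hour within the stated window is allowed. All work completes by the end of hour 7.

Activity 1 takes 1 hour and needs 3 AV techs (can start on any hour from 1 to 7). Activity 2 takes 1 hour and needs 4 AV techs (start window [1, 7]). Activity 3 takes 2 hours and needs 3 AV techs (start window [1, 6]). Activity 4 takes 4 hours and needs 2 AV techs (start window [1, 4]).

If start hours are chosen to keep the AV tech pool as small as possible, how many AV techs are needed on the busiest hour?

5

Early-start (Activity 1@1, Activity 2@1, Activity 3@1, Activity 4@1) gives peak 12: h1:12  h2:5  h3:2  h4:2  h5:0  h6:0  h7:0.
Shift Activity 2→2, Activity 3→3, Activity 4→3.
Schedule Activity 1@1, Activity 2@2, Activity 3@3, Activity 4@3: h1:3  h2:4  h3:5  h4:5  h5:2  h6:2  h7:0 — peak 5.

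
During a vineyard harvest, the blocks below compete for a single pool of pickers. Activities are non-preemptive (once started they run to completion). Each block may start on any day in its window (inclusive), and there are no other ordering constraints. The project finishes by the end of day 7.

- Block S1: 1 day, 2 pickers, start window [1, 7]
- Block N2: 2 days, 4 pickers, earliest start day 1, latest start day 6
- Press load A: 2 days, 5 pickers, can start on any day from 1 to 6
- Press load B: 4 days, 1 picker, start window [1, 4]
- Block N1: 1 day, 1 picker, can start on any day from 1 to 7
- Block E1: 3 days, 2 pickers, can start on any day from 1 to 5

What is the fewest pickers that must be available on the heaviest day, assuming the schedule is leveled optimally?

5

Early-start (Block S1@1, Block N2@1, Press load A@1, Press load B@1, Block N1@1, Block E1@1) gives peak 15: d1:15  d2:12  d3:3  d4:1  d5:0  d6:0  d7:0.
Shift Block N2→4, Press load A→6, Block N1→2.
Schedule Block S1@1, Block N2@4, Press load A@6, Press load B@1, Block N1@2, Block E1@1: d1:5  d2:4  d3:3  d4:5  d5:4  d6:5  d7:5 — peak 5.
Total picker-days = 31 over 7 days ⇒ peak ≥ ⌈31/7⌉ = 5, so 5 is optimal.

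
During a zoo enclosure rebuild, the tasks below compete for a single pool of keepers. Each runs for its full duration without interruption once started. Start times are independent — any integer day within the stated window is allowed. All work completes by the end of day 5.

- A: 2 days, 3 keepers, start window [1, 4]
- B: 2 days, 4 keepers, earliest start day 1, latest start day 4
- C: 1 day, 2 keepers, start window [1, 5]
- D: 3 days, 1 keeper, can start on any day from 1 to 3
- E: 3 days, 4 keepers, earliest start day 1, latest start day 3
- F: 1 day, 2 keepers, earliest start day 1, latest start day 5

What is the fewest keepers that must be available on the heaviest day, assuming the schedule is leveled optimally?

7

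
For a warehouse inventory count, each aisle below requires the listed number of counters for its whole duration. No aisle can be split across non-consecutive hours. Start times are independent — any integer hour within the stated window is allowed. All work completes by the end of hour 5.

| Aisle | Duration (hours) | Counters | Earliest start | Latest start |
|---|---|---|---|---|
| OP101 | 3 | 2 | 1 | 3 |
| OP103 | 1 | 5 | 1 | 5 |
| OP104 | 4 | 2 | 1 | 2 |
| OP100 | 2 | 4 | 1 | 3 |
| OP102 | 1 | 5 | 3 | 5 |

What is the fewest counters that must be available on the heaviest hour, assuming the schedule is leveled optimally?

Early-start (OP101@1, OP103@1, OP104@1, OP100@1, OP102@3) gives peak 13: h1:13  h2:8  h3:9  h4:2  h5:0.
Shift OP104→2, OP100→2, OP102→4.
Schedule OP101@1, OP103@1, OP104@2, OP100@2, OP102@4: h1:7  h2:8  h3:8  h4:7  h5:2 — peak 8.

8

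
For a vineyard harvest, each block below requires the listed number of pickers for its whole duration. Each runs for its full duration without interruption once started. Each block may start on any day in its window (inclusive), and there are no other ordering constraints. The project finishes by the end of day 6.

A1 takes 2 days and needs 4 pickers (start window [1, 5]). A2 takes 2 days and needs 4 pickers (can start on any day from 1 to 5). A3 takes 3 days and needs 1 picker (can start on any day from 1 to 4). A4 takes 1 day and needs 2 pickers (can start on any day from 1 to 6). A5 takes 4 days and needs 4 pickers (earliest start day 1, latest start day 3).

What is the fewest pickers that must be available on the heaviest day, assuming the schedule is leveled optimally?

8

Early-start (A1@1, A2@1, A3@1, A4@1, A5@1) gives peak 15: d1:15  d2:13  d3:5  d4:4  d5:0  d6:0.
Shift A3→3, A4→3, A5→3.
Schedule A1@1, A2@1, A3@3, A4@3, A5@3: d1:8  d2:8  d3:7  d4:5  d5:5  d6:4 — peak 8.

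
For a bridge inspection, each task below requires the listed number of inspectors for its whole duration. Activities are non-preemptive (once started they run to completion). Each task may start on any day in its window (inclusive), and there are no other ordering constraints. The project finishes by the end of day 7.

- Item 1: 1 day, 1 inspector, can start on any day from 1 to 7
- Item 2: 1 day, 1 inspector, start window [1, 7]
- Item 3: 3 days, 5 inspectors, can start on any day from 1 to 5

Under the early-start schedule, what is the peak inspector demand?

7

Early-start schedule: Item 1@1, Item 2@1, Item 3@1.
Load per day: day 1: 7, day 2: 5, day 3: 5, day 4: 0, day 5: 0, day 6: 0, day 7: 0.
Peak is 7.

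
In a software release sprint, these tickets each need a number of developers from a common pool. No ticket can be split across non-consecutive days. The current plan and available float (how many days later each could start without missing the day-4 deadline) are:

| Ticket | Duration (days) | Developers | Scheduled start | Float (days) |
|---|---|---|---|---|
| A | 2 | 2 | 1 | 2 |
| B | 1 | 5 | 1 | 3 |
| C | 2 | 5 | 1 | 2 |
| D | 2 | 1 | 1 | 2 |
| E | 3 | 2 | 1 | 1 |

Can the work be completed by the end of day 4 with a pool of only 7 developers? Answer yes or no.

no

The minimum achievable peak is 8; 7 < 8, so no feasible schedule stays within the cap.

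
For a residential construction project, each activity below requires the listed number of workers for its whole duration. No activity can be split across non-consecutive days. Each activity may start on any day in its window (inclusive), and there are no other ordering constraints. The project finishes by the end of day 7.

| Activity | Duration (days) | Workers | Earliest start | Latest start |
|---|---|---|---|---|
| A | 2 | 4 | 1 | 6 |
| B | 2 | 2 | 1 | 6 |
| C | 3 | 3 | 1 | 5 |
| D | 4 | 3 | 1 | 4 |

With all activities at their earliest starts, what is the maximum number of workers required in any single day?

12

Early-start schedule: A@1, B@1, C@1, D@1.
Load per day: day 1: 12, day 2: 12, day 3: 6, day 4: 3, day 5: 0, day 6: 0, day 7: 0.
Peak is 12.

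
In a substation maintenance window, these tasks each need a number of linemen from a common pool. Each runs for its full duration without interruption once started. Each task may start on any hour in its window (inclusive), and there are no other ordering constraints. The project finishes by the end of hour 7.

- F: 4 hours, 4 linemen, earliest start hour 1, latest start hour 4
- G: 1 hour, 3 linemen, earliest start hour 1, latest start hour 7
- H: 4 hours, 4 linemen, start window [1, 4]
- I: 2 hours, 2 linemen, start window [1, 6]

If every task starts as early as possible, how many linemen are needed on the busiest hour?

13

Early-start schedule: F@1, G@1, H@1, I@1.
Load per hour: hour 1: 13, hour 2: 10, hour 3: 8, hour 4: 8, hour 5: 0, hour 6: 0, hour 7: 0.
Peak is 13.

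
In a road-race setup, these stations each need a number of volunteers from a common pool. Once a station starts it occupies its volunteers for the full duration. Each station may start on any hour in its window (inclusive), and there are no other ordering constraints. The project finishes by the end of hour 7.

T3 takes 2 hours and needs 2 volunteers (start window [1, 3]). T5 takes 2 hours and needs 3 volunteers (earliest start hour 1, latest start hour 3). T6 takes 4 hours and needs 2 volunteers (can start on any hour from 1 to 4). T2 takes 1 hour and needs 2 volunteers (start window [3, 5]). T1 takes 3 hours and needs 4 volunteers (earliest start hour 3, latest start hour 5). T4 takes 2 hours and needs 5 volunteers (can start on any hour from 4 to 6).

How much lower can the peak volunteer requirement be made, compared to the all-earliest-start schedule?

Early-start peak: h1:7  h2:7  h3:8  h4:11  h5:9  h6:0  h7:0 ⇒ 11.
Leveled (T3@1, T5@1, T6@1, T2@5, T1@3, T4@6): h1:7  h2:7  h3:6  h4:6  h5:6  h6:5  h7:5 ⇒ 7.
Reduction 11 − 7 = 4.

4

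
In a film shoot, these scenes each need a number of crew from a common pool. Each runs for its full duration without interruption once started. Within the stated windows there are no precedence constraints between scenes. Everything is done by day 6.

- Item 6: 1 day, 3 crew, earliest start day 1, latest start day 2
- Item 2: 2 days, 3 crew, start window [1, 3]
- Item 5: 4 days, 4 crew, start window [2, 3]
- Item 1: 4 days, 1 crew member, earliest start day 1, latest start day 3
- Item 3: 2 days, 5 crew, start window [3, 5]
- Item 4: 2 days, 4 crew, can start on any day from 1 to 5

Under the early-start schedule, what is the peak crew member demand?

12

Early-start schedule: Item 6@1, Item 2@1, Item 5@2, Item 1@1, Item 3@3, Item 4@1.
Load per day: day 1: 11, day 2: 12, day 3: 10, day 4: 10, day 5: 4, day 6: 0.
Peak is 12.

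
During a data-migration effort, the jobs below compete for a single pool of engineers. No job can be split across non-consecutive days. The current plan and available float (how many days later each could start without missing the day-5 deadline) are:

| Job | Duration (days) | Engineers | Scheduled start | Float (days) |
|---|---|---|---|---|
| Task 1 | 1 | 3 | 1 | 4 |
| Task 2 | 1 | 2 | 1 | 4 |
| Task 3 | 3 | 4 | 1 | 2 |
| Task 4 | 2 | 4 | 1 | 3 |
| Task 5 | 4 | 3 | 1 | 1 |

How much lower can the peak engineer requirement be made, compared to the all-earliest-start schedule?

7

Early-start peak: d1:16  d2:11  d3:7  d4:3  d5:0 ⇒ 16.
Leveled (Task 1@1, Task 2@1, Task 3@1, Task 4@4, Task 5@2): d1:9  d2:7  d3:7  d4:7  d5:7 ⇒ 9.
Reduction 16 − 9 = 7.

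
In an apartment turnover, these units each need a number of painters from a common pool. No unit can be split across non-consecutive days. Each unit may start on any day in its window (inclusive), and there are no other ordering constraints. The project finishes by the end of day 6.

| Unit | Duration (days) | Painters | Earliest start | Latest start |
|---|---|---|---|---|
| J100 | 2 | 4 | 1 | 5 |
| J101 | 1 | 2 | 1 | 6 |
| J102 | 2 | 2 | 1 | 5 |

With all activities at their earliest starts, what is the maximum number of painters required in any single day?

Early-start schedule: J100@1, J101@1, J102@1.
Load per day: day 1: 8, day 2: 6, day 3: 0, day 4: 0, day 5: 0, day 6: 0.
Peak is 8.

8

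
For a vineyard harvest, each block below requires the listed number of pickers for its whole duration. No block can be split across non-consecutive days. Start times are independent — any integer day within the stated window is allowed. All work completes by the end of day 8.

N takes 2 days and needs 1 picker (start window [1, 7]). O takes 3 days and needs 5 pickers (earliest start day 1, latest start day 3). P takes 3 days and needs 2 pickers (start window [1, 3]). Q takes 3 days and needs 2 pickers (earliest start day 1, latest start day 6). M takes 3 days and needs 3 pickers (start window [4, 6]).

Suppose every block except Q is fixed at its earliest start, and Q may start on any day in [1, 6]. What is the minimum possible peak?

Q@1: d1:10  d2:10  d3:9  d4:3  d5:3  d6:3  d7:0  d8:0 → peak 10
Q@2: d1:8  d2:10  d3:9  d4:5  d5:3  d6:3  d7:0  d8:0 → peak 10
Q@3: d1:8  d2:8  d3:9  d4:5  d5:5  d6:3  d7:0  d8:0 → peak 9
Q@4: d1:8  d2:8  d3:7  d4:5  d5:5  d6:5  d7:0  d8:0 → peak 8
Q@5: d1:8  d2:8  d3:7  d4:3  d5:5  d6:5  d7:2  d8:0 → peak 8
Q@6: d1:8  d2:8  d3:7  d4:3  d5:3  d6:5  d7:2  d8:2 → peak 8
Best is Q@4, peak 8.

8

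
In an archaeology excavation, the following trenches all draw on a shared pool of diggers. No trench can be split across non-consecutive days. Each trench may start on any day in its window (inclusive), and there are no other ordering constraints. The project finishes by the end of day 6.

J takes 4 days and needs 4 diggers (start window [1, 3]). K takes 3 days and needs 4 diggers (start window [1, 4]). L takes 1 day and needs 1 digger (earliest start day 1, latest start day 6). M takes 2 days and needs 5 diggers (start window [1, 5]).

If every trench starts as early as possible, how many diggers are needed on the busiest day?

Early-start schedule: J@1, K@1, L@1, M@1.
Load per day: day 1: 14, day 2: 13, day 3: 8, day 4: 4, day 5: 0, day 6: 0.
Peak is 14.

14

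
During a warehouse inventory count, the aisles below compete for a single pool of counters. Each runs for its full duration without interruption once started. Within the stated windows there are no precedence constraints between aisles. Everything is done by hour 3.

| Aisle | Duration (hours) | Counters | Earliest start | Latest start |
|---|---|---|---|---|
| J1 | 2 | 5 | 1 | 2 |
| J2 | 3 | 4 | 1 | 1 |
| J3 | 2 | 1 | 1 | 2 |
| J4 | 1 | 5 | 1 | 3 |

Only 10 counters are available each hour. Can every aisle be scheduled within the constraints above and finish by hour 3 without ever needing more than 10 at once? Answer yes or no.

yes

Schedule J1@1, J2@1, J3@1, J4@3: h1:10  h2:10  h3:9 — peak 10 ≤ 10.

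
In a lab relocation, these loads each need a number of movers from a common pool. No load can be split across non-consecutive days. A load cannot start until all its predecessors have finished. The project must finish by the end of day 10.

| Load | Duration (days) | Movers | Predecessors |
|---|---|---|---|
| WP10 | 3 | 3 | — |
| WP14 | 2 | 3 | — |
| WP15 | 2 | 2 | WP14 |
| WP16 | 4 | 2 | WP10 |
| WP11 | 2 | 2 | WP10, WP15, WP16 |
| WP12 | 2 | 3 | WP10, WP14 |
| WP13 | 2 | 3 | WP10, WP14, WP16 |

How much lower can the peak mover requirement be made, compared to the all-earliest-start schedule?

1

Early-start peak: d1:6  d2:6  d3:5  d4:7  d5:5  d6:2  d7:2  d8:5  d9:5  d10:0 ⇒ 7.
Leveled (WP10@1, WP14@1, WP15@3, WP16@4, WP11@8, WP12@5, WP13@8): d1:6  d2:6  d3:5  d4:4  d5:5  d6:5  d7:2  d8:5  d9:5  d10:0 ⇒ 6.
Reduction 7 − 6 = 1.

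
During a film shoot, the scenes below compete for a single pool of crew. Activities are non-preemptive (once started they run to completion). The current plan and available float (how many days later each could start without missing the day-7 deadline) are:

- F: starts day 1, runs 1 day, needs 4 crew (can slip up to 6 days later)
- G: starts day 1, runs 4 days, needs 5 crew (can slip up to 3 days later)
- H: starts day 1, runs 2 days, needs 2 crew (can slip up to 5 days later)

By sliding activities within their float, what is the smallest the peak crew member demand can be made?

5

Early-start (F@1, G@1, H@1) gives peak 11: d1:11  d2:7  d3:5  d4:5  d5:0  d6:0  d7:0.
Shift G→2, H→6.
Schedule F@1, G@2, H@6: d1:4  d2:5  d3:5  d4:5  d5:5  d6:2  d7:2 — peak 5.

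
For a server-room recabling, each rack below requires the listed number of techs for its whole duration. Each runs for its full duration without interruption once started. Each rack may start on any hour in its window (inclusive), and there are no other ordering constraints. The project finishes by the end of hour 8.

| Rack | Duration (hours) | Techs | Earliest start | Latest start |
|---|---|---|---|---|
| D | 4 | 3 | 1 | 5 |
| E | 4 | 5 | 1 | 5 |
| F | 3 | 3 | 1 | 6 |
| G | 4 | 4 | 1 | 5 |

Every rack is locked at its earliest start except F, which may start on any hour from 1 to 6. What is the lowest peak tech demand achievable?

F@1: h1:15  h2:15  h3:15  h4:12  h5:0  h6:0  h7:0  h8:0 → peak 15
F@2: h1:12  h2:15  h3:15  h4:15  h5:0  h6:0  h7:0  h8:0 → peak 15
F@3: h1:12  h2:12  h3:15  h4:15  h5:3  h6:0  h7:0  h8:0 → peak 15
F@4: h1:12  h2:12  h3:12  h4:15  h5:3  h6:3  h7:0  h8:0 → peak 15
F@5: h1:12  h2:12  h3:12  h4:12  h5:3  h6:3  h7:3  h8:0 → peak 12
F@6: h1:12  h2:12  h3:12  h4:12  h5:0  h6:3  h7:3  h8:3 → peak 12
Best is F@5, peak 12.

12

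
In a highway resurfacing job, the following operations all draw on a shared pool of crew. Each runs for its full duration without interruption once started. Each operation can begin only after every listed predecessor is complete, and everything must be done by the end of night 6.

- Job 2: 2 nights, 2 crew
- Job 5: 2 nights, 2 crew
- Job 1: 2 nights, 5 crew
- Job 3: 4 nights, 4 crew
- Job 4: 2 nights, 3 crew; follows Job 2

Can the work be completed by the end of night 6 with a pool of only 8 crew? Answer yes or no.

yes

Schedule Job 2@1, Job 5@3, Job 1@1, Job 3@3, Job 4@5: n1:7  n2:7  n3:6  n4:6  n5:7  n6:7 — peak 7 ≤ 8.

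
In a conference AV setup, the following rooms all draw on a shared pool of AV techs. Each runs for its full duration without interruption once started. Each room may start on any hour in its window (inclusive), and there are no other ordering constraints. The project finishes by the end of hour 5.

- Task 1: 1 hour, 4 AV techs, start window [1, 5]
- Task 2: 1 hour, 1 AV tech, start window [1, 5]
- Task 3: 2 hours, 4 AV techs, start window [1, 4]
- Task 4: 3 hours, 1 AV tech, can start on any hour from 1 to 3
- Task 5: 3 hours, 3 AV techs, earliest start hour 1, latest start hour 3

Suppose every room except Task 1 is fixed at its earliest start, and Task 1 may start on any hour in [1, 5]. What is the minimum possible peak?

Task 1@1: h1:13  h2:8  h3:4  h4:0  h5:0 → peak 13
Task 1@2: h1:9  h2:12  h3:4  h4:0  h5:0 → peak 12
Task 1@3: h1:9  h2:8  h3:8  h4:0  h5:0 → peak 9
Task 1@4: h1:9  h2:8  h3:4  h4:4  h5:0 → peak 9
Task 1@5: h1:9  h2:8  h3:4  h4:0  h5:4 → peak 9
Best is Task 1@3, peak 9.

9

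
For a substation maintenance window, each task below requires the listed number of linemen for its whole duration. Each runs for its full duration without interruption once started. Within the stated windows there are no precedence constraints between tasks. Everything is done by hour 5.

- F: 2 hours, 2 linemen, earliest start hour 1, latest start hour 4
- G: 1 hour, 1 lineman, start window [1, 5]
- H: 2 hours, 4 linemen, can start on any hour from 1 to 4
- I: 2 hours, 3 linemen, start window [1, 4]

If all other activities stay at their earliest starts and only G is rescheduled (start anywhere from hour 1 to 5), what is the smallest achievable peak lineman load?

G@1: h1:10  h2:9  h3:0  h4:0  h5:0 → peak 10
G@2: h1:9  h2:10  h3:0  h4:0  h5:0 → peak 10
G@3: h1:9  h2:9  h3:1  h4:0  h5:0 → peak 9
G@4: h1:9  h2:9  h3:0  h4:1  h5:0 → peak 9
G@5: h1:9  h2:9  h3:0  h4:0  h5:1 → peak 9
Best is G@3, peak 9.

9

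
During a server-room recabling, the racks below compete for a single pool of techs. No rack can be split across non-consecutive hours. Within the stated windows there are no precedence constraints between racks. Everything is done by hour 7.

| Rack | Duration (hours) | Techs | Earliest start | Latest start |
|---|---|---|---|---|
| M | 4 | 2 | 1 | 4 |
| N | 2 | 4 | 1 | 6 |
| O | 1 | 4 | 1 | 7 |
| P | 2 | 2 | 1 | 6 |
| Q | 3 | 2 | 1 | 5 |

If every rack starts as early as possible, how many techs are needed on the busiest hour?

Early-start schedule: M@1, N@1, O@1, P@1, Q@1.
Load per hour: hour 1: 14, hour 2: 10, hour 3: 4, hour 4: 2, hour 5: 0, hour 6: 0, hour 7: 0.
Peak is 14.

14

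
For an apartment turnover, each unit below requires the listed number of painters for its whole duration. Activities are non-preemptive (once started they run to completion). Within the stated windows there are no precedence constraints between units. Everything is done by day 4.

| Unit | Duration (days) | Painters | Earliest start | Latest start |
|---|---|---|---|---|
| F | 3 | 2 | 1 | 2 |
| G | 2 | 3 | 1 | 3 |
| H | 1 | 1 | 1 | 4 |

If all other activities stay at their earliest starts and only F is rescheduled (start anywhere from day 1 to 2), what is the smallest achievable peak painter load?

5

F@1: d1:6  d2:5  d3:2  d4:0 → peak 6
F@2: d1:4  d2:5  d3:2  d4:2 → peak 5
Best is F@2, peak 5.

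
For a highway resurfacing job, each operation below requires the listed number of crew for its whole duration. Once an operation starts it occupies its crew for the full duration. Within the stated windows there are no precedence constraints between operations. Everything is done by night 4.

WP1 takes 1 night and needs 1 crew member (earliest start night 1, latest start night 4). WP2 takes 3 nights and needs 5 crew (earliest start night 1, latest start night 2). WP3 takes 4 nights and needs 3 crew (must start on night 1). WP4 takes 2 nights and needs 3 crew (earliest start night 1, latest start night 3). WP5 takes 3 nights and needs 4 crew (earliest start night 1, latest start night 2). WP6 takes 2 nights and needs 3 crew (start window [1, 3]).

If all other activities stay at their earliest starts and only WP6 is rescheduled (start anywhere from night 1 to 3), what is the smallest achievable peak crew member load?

16

WP6@1: n1:19  n2:18  n3:12  n4:3 → peak 19
WP6@2: n1:16  n2:18  n3:15  n4:3 → peak 18
WP6@3: n1:16  n2:15  n3:15  n4:6 → peak 16
Best is WP6@3, peak 16.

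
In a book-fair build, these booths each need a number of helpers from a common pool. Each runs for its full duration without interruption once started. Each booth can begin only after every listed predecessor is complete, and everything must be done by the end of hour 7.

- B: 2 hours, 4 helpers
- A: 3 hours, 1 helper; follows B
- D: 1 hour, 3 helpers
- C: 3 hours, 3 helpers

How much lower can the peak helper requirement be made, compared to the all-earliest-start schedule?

Early-start peak: h1:10  h2:7  h3:4  h4:1  h5:1  h6:0  h7:0 ⇒ 10.
Leveled (B@1, A@3, D@3, C@4): h1:4  h2:4  h3:4  h4:4  h5:4  h6:3  h7:0 ⇒ 4.
Reduction 10 − 4 = 6.

6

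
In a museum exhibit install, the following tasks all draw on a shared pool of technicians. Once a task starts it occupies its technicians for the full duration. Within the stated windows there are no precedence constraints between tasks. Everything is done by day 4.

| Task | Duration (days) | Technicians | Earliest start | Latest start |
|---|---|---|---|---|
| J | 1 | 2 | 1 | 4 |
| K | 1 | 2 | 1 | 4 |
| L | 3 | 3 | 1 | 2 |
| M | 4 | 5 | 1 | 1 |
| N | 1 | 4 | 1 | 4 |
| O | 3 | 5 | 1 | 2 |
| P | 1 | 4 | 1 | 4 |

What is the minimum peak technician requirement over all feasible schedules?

15

Early-start (J@1, K@1, L@1, M@1, N@1, O@1, P@1) gives peak 25: d1:25  d2:13  d3:13  d4:5.
Shift K→2, O→2, P→4.
Schedule J@1, K@2, L@1, M@1, N@1, O@2, P@4: d1:14  d2:15  d3:13  d4:14 — peak 15.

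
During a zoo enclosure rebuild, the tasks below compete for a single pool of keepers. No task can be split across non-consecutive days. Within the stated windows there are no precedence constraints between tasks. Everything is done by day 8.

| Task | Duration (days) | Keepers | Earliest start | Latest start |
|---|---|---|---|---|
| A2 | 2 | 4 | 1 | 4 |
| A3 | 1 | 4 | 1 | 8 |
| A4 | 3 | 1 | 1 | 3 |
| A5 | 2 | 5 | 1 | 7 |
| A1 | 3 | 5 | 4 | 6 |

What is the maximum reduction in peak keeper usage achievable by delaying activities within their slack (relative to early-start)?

9

Early-start peak: d1:14  d2:10  d3:1  d4:5  d5:5  d6:5  d7:0  d8:0 ⇒ 14.
Leveled (A2@1, A3@3, A4@1, A5@4, A1@6): d1:5  d2:5  d3:5  d4:5  d5:5  d6:5  d7:5  d8:5 ⇒ 5.
Reduction 14 − 5 = 9.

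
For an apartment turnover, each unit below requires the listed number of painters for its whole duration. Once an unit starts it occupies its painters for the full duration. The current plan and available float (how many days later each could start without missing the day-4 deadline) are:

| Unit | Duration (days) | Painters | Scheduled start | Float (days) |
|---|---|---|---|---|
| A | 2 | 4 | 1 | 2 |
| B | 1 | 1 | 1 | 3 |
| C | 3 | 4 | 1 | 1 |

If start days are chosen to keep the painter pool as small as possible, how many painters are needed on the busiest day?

Early-start (A@1, B@1, C@1) gives peak 9: d1:9  d2:8  d3:4  d4:0.
Shift C→2.
Schedule A@1, B@1, C@2: d1:5  d2:8  d3:4  d4:4 — peak 8.
No arrangement of the 24 feasible schedules does better.

8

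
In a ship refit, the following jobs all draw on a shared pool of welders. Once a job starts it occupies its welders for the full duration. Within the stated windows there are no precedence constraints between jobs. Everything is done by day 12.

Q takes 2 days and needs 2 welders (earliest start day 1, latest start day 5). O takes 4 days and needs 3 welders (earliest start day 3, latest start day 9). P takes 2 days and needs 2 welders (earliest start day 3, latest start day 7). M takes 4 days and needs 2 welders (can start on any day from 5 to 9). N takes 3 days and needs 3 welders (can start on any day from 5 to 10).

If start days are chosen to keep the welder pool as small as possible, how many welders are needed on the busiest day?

5

Early-start (Q@1, O@3, P@3, M@5, N@5) gives peak 8: d1:2  d2:2  d3:5  d4:5  d5:8  d6:8  d7:5  d8:2  d9:0  d10:0  d11:0  d12:0.
Shift N→7.
Schedule Q@1, O@3, P@3, M@5, N@7: d1:2  d2:2  d3:5  d4:5  d5:5  d6:5  d7:5  d8:5  d9:3  d10:0  d11:0  d12:0 — peak 5.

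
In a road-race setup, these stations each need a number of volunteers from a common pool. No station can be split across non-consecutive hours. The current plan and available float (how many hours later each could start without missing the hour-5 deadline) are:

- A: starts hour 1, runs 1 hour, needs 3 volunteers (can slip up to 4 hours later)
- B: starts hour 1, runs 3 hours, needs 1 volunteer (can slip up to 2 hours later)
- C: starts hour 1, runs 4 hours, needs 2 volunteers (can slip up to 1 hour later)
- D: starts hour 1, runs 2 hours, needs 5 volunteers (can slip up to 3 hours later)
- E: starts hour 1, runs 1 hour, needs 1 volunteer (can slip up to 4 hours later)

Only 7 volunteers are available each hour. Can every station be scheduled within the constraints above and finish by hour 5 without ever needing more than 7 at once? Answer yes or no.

Schedule A@1, B@1, C@1, D@4, E@1: h1:7  h2:3  h3:3  h4:7  h5:5 — peak 7 ≤ 7.

yes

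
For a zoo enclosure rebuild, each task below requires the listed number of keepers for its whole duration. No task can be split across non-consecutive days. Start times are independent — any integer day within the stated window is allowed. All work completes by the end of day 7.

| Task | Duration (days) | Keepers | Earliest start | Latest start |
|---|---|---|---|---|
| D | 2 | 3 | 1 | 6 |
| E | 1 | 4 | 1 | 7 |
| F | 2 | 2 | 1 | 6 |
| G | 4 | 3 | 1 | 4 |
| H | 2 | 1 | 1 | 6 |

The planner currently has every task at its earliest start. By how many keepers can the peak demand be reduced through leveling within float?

Early-start peak: d1:13  d2:9  d3:3  d4:3  d5:0  d6:0  d7:0 ⇒ 13.
Leveled (D@1, E@3, F@1, G@4, H@3): d1:5  d2:5  d3:5  d4:4  d5:3  d6:3  d7:3 ⇒ 5.
Reduction 13 − 5 = 8.

8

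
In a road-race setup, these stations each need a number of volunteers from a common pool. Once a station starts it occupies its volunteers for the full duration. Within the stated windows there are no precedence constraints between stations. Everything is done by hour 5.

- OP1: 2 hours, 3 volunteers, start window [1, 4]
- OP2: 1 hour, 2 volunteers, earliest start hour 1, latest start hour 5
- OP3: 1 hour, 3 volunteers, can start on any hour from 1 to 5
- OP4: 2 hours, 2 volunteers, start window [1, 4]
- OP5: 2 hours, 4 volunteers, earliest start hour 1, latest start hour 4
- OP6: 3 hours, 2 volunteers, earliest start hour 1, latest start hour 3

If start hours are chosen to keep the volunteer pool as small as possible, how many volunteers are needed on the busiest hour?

6

Early-start (OP1@1, OP2@1, OP3@1, OP4@1, OP5@1, OP6@1) gives peak 16: h1:16  h2:11  h3:2  h4:0  h5:0.
Shift OP2→3, OP4→2, OP5→4, OP6→3.
Schedule OP1@1, OP2@3, OP3@1, OP4@2, OP5@4, OP6@3: h1:6  h2:5  h3:6  h4:6  h5:6 — peak 6.
Total volunteer-hours = 29 over 5 hours ⇒ peak ≥ ⌈29/5⌉ = 6, so 6 is optimal.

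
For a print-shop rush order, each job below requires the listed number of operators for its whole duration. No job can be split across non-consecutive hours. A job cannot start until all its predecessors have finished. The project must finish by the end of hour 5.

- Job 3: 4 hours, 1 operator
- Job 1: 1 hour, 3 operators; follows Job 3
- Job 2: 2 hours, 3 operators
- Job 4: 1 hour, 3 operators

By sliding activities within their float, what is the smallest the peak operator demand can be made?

Early-start (Job 3@1, Job 1@5, Job 2@1, Job 4@1) gives peak 7: h1:7  h2:4  h3:1  h4:1  h5:3.
Shift Job 4→3.
Schedule Job 3@1, Job 1@5, Job 2@1, Job 4@3: h1:4  h2:4  h3:4  h4:1  h5:3 — peak 4.
Total operator-hours = 16 over 5 hours ⇒ peak ≥ ⌈16/5⌉ = 4, so 4 is optimal.

4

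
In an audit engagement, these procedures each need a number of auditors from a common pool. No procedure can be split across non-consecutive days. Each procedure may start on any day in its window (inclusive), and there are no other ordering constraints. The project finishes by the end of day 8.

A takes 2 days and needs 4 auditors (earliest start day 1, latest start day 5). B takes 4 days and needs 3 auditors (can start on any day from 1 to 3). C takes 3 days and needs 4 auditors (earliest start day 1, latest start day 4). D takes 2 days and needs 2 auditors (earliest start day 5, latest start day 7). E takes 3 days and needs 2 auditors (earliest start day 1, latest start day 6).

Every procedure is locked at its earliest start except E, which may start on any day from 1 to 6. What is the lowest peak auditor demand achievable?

E@1: d1:13  d2:13  d3:9  d4:3  d5:2  d6:2  d7:0  d8:0 → peak 13
E@2: d1:11  d2:13  d3:9  d4:5  d5:2  d6:2  d7:0  d8:0 → peak 13
E@3: d1:11  d2:11  d3:9  d4:5  d5:4  d6:2  d7:0  d8:0 → peak 11
E@4: d1:11  d2:11  d3:7  d4:5  d5:4  d6:4  d7:0  d8:0 → peak 11
E@5: d1:11  d2:11  d3:7  d4:3  d5:4  d6:4  d7:2  d8:0 → peak 11
E@6: d1:11  d2:11  d3:7  d4:3  d5:2  d6:4  d7:2  d8:2 → peak 11
Best is E@3, peak 11.

11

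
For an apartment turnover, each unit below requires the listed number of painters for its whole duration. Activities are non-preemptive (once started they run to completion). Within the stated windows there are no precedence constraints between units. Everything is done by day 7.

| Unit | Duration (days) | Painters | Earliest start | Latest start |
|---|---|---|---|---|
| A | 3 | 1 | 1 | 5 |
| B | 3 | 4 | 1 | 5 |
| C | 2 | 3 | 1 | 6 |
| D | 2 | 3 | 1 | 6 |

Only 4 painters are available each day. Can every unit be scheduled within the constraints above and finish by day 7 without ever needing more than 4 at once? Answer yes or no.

Schedule A@1, B@5, C@1, D@3: d1:4  d2:4  d3:4  d4:3  d5:4  d6:4  d7:4 — peak 4 ≤ 4.

yes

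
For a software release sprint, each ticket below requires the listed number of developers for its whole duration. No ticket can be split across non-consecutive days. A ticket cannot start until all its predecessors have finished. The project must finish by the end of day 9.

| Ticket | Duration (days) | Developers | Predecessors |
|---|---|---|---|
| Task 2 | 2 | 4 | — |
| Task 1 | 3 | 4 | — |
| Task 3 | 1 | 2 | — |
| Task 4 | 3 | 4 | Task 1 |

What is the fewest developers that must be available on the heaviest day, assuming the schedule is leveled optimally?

Early-start (Task 2@1, Task 1@1, Task 3@1, Task 4@4) gives peak 10: d1:10  d2:8  d3:4  d4:4  d5:4  d6:4  d7:0  d8:0  d9:0.
Shift Task 1→3, Task 3→6, Task 4→7.
Schedule Task 2@1, Task 1@3, Task 3@6, Task 4@7: d1:4  d2:4  d3:4  d4:4  d5:4  d6:2  d7:4  d8:4  d9:4 — peak 4.
Total developer-days = 34 over 9 days ⇒ peak ≥ ⌈34/9⌉ = 4, so 4 is optimal.

4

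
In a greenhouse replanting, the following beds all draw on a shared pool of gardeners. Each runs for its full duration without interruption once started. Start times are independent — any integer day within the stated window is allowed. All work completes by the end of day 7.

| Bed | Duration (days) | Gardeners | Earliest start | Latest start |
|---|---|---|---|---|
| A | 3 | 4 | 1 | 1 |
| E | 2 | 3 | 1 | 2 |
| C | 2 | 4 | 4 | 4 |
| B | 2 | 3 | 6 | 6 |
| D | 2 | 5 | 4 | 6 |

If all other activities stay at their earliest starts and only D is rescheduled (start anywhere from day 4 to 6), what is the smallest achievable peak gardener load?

D@4: d1:7  d2:7  d3:4  d4:9  d5:9  d6:3  d7:3 → peak 9
D@5: d1:7  d2:7  d3:4  d4:4  d5:9  d6:8  d7:3 → peak 9
D@6: d1:7  d2:7  d3:4  d4:4  d5:4  d6:8  d7:8 → peak 8
Best is D@6, peak 8.

8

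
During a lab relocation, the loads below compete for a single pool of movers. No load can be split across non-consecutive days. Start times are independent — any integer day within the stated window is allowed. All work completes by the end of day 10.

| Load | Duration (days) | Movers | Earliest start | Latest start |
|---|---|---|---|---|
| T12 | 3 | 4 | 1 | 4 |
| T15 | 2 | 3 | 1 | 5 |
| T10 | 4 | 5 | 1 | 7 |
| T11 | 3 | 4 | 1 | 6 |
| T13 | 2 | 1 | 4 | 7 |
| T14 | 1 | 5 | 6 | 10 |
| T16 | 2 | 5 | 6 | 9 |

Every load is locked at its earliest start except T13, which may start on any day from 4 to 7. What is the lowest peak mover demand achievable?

16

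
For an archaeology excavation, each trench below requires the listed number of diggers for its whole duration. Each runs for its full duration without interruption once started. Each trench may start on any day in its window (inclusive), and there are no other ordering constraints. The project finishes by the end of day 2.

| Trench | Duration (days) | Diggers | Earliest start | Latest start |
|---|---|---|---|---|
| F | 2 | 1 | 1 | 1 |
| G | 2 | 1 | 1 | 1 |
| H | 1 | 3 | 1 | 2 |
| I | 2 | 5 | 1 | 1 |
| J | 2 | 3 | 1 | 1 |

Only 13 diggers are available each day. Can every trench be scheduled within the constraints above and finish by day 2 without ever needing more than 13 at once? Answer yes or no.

yes

Schedule F@1, G@1, H@1, I@1, J@1: d1:13  d2:10 — peak 13 ≤ 13.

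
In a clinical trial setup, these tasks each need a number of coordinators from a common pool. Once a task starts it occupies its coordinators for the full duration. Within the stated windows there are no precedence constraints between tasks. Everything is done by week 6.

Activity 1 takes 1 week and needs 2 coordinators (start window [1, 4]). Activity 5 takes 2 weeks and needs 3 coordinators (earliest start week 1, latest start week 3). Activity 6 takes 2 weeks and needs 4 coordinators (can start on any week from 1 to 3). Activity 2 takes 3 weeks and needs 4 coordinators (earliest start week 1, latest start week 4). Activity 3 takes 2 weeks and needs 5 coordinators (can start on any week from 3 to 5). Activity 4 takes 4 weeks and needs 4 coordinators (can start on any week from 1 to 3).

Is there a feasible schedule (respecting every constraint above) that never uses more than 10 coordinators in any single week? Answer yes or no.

The minimum achievable peak is 11; 10 < 11, so no feasible schedule stays within the cap.

no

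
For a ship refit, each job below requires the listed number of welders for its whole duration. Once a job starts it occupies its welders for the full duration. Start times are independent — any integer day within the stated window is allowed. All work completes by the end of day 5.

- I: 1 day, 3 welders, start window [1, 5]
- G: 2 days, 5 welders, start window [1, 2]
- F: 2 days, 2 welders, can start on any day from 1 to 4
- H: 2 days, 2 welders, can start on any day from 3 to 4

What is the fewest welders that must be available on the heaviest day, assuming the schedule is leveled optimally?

5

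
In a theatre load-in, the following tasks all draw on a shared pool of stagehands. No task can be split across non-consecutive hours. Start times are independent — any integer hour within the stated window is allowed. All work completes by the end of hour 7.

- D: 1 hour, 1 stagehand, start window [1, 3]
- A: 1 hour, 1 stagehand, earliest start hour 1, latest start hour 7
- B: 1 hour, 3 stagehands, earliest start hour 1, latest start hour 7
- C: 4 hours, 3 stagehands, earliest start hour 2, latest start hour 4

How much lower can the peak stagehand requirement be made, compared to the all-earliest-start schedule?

Early-start peak: h1:5  h2:3  h3:3  h4:3  h5:3  h6:0  h7:0 ⇒ 5.
Leveled (D@1, A@1, B@2, C@3): h1:2  h2:3  h3:3  h4:3  h5:3  h6:3  h7:0 ⇒ 3.
Reduction 5 − 3 = 2.

2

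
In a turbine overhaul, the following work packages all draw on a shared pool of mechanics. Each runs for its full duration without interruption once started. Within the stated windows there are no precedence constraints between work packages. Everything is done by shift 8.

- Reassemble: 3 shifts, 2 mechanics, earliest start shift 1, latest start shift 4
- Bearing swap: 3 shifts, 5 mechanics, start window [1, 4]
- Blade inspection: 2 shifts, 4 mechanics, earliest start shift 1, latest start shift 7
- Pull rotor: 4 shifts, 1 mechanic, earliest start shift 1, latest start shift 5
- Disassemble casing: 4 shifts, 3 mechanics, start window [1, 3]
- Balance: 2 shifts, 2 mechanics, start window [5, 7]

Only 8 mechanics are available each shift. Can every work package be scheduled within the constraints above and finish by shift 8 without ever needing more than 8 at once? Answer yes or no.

yes

Schedule Reassemble@1, Bearing swap@4, Blade inspection@7, Pull rotor@5, Disassemble casing@1, Balance@5: s1:5  s2:5  s3:5  s4:8  s5:8  s6:8  s7:5  s8:5 — peak 8 ≤ 8.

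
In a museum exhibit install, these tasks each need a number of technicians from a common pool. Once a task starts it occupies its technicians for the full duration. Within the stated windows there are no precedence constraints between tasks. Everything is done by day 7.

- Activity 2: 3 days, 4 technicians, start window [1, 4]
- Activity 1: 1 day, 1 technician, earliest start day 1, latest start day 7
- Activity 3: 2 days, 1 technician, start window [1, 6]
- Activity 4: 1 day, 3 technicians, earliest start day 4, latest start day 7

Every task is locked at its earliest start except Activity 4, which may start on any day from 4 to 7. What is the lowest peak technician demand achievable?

Activity 4@4: d1:6  d2:5  d3:4  d4:3  d5:0  d6:0  d7:0 → peak 6
Activity 4@5: d1:6  d2:5  d3:4  d4:0  d5:3  d6:0  d7:0 → peak 6
Activity 4@6: d1:6  d2:5  d3:4  d4:0  d5:0  d6:3  d7:0 → peak 6
Activity 4@7: d1:6  d2:5  d3:4  d4:0  d5:0  d6:0  d7:3 → peak 6
Best is Activity 4@4, peak 6.

6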